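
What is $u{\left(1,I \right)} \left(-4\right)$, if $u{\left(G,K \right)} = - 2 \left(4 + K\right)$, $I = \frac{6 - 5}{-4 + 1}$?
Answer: $\frac{88}{3} \approx 29.333$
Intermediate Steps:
$I = - \frac{1}{3}$ ($I = 1 \frac{1}{-3} = 1 \left(- \frac{1}{3}\right) = - \frac{1}{3} \approx -0.33333$)
$u{\left(G,K \right)} = -8 - 2 K$
$u{\left(1,I \right)} \left(-4\right) = \left(-8 - - \frac{2}{3}\right) \left(-4\right) = \left(-8 + \frac{2}{3}\right) \left(-4\right) = \left(- \frac{22}{3}\right) \left(-4\right) = \frac{88}{3}$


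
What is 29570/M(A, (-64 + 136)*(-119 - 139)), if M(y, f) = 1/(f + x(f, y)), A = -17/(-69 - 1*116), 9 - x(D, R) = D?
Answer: 266130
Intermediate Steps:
x(D, R) = 9 - D
A = 17/185 (A = -17/(-69 - 116) = -17/(-185) = -17*(-1/185) = 17/185 ≈ 0.091892)
M(y, f) = ⅑ (M(y, f) = 1/(f + (9 - f)) = 1/9 = ⅑)
29570/M(A, (-64 + 136)*(-119 - 139)) = 29570/(⅑) = 29570*9 = 266130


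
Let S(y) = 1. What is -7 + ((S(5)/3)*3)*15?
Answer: 8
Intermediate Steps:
-7 + ((S(5)/3)*3)*15 = -7 + ((1/3)*3)*15 = -7 + 1*15 = -7 + 15 = 8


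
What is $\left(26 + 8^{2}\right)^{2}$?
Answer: $8100$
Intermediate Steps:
$\left(26 + 8^{2}\right)^{2} = \left(26 + 64\right)^{2} = 90^{2} = 8100$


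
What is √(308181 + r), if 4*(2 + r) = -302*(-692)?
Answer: 5*√14417 ≈ 600.35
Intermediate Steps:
r = 52244 (r = -2 + (-302*(-692))/4 = -2 + (¼)*208984 = -2 + 52246 = 52244)
√(308181 + r) = √(308181 + 52244) = √360425 = 5*√14417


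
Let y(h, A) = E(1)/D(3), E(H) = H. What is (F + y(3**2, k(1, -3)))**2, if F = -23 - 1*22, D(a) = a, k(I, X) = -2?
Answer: 17956/9 ≈ 1995.1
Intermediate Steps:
y(h, A) = 1/3
F = -45 (F = -23 - 22 = -45)
(F + y(3**2, k(1, -3)))**2 = (-45 + 1/3)**2 = (-134/3)**2 = 17956/9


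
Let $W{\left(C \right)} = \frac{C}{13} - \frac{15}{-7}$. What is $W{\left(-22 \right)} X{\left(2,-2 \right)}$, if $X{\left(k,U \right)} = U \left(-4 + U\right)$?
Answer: $\frac{492}{91} \approx 5.4066$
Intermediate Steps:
$W{\left(C \right)} = \frac{15}{7} + \frac{C}{13}$ ($W{\left(C \right)} = C \frac{1}{13} - - \frac{15}{7} = \frac{C}{13} + \frac{15}{7} = \frac{15}{7} + \frac{C}{13}$)
$W{\left(-22 \right)} X{\left(2,-2 \right)} = \left(\frac{15}{7} + \frac{1}{13} \left(-22\right)\right) \left(- 2 \left(-4 - 2\right)\right) = \left(\frac{15}{7} - \frac{22}{13}\right) \left(\left(-2\right) \left(-6\right)\right) = \frac{41}{91} \cdot 12 = \frac{492}{91}$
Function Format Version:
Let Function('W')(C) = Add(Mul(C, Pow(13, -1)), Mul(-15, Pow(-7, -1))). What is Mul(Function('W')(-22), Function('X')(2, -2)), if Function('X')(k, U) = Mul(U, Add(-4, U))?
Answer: Rational(492, 91) ≈ 5.4066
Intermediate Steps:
Function('W')(C) = Add(Rational(15, 7), Mul(Rational(1, 13), C)) (Function('W')(C) = Add(Mul(C, Rational(1, 13)), Mul(-15, Rational(-1, 7))) = Add(Mul(Rational(1, 13), C), Rational(15, 7)) = Add(Rational(15, 7), Mul(Rational(1, 13), C)))
Mul(Function('W')(-22), Function('X')(2, -2)) = Mul(Add(Rational(15, 7), Mul(Rational(1, 13), -22)), Mul(-2, Add(-4, -2))) = Mul(Add(Rational(15, 7), Rational(-22, 13)), Mul(-2, -6)) = Mul(Rational(41, 91), 12) = Rational(492, 91)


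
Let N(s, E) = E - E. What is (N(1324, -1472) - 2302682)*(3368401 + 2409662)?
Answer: -13305041664966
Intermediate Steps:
N(s, E) = 0
(N(1324, -1472) - 2302682)*(3368401 + 2409662) = (0 - 2302682)*(3368401 + 2409662) = -2302682*5778063 = -13305041664966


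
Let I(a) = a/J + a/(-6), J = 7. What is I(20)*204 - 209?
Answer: -2143/7 ≈ -306.14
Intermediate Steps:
I(a) = -a/42 (I(a) = a/7 + a/(-6) = a*(1/7) + a*(-1/6) = a/7 - a/6 = -a/42)
I(20)*204 - 209 = -1/42*20*204 - 209 = -10/21*204 - 209 = -680/7 - 209 = -2143/7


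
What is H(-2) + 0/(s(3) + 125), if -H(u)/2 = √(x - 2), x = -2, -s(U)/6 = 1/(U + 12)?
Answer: -4*I ≈ -4.0*I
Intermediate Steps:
s(U) = -6/(12 + U) (s(U) = -6/(U + 12) = -6/(12 + U))
H(u) = -4*I (H(u) = -2*√(-2 - 2) = -4*I)
H(-2) + 0/(s(3) + 125) = -4*I + 0/(-6/(12 + 3) + 125) = -4*I + 0/(-6/15 + 125) = -4*I + 0/(-6*1/15 + 125) = -4*I + 0/(-⅖ + 125) = -4*I + 0/(623/5) = -4*I + 0*(5/623) = -4*I + 0 = -4*I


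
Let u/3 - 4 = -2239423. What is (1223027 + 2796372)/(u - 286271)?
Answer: -4019399/7004528 ≈ -0.57383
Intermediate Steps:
u = -6718257 (u = 12 + 3*(-2239423) = 12 - 6718269 = -6718257)
(1223027 + 2796372)/(u - 286271) = (1223027 + 2796372)/(-6718257 - 286271) = 4019399/(-7004528) = 4019399*(-1/7004528) = -4019399/7004528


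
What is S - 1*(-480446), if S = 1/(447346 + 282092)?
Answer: 350455569349/729438 ≈ 4.8045e+5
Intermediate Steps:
S = 1/729438 ≈ 1.3709e-6
S - 1*(-480446) = 1/729438 - 1*(-480446) = 1/729438 + 480446 = 350455569349/729438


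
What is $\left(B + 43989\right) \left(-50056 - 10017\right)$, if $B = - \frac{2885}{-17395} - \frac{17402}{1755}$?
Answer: $- \frac{1240838724785822}{469665} \approx -2.642 \cdot 10^{9}$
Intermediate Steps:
$B = - \frac{59528923}{6105645}$ ($B = \left(-2885\right) \left(- \frac{1}{17395}\right) - \frac{17402}{1755} = \frac{577}{3479} - \frac{17402}{1755} = - \frac{59528923}{6105645} \approx -9.7498$)
$\left(B + 43989\right) \left(-50056 - 10017\right) = \left(- \frac{59528923}{6105645} + 43989\right) \left(-50056 - 10017\right) = \frac{268521688982}{6105645} \left(-60073\right) = - \frac{1240838724785822}{469665}$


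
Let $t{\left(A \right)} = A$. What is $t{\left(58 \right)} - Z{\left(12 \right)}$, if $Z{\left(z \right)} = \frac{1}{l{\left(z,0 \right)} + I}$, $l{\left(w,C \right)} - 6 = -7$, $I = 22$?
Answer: $\frac{1217}{21} \approx 57.952$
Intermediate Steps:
$l{\left(w,C \right)} = -1$ ($l{\left(w,C \right)} = 6 - 7 = -1$)
$Z{\left(z \right)} = \frac{1}{21}$ ($Z{\left(z \right)} = \frac{1}{-1 + 22} = \frac{1}{21}$)
$t{\left(58 \right)} - Z{\left(12 \right)} = 58 - \frac{1}{21} = \frac{1217}{21}$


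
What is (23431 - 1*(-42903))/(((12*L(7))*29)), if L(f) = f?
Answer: 33167/1218 ≈ 27.231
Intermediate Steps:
(23431 - 1*(-42903))/(((12*L(7))*29)) = (23431 - 1*(-42903))/(((12*7)*29)) = (23431 + 42903)/((84*29)) = 66334/2436 = 66334*(1/2436) = 33167/1218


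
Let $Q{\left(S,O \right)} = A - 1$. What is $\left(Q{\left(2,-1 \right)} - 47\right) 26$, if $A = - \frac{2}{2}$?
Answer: $-1274$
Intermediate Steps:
$A = -1$ ($A = \left(-2\right) \frac{1}{2} = -1$)
$Q{\left(S,O \right)} = -2$ ($Q{\left(S,O \right)} = -1 - 1 = -2$)
$\left(Q{\left(2,-1 \right)} - 47\right) 26 = \left(-2 - 47\right) 26 = \left(-49\right) 26 = -1274$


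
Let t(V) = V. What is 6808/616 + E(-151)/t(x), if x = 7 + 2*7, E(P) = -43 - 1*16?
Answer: 272/33 ≈ 8.2424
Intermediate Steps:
E(P) = -59 (E(P) = -43 - 16 = -59)
x = 21 (x = 7 + 14 = 21)
6808/616 + E(-151)/t(x) = 6808/616 - 59/21 = 6808*(1/616) - 59*1/21 = 851/77 - 59/21 = 272/33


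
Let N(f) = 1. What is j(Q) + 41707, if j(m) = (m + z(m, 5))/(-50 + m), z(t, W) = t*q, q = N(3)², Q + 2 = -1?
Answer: 2210477/53 ≈ 41707.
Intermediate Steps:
Q = -3 (Q = -2 - 1 = -3)
q = 1 (q = 1² = 1)
z(t, W) = t (z(t, W) = t*1 = t)
j(m) = 2*m/(-50 + m) (j(m) = (m + m)/(-50 + m) = (2*m)/(-50 + m) = 2*m/(-50 + m))
j(Q) + 41707 = 2*(-3)/(-50 - 3) + 41707 = 2*(-3)/(-53) + 41707 = 2*(-3)*(-1/53) + 41707 = 6/53 + 41707 = 2210477/53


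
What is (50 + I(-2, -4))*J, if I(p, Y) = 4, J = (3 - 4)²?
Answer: 54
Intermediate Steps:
J = 1 (J = (-1)² = 1)
(50 + I(-2, -4))*J = (50 + 4)*1 = 54*1 = 54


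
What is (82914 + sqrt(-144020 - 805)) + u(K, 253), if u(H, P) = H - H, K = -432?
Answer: 82914 + 5*I*sqrt(5793) ≈ 82914.0 + 380.56*I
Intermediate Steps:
u(H, P) = 0
(82914 + sqrt(-144020 - 805)) + u(K, 253) = (82914 + sqrt(-144020 - 805)) + 0 = (82914 + sqrt(-144825)) + 0 = (82914 + 5*I*sqrt(5793)) + 0 = 82914 + 5*I*sqrt(5793)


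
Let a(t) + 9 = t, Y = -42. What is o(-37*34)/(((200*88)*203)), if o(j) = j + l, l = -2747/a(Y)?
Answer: -8773/26030400 ≈ -0.00033703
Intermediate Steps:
a(t) = -9 + t
l = 2747/51 (l = -2747/(-9 - 42) = -2747/(-51) = -2747*(-1/51) = 2747/51 ≈ 53.863)
o(j) = 2747/51 + j (o(j) = j + 2747/51 = 2747/51 + j)
o(-37*34)/(((200*88)*203)) = (2747/51 - 37*34)/(((200*88)*203)) = (2747/51 - 1258)/((17600*203)) = -61411/51/3572800 = -61411/51*1/3572800 = -8773/26030400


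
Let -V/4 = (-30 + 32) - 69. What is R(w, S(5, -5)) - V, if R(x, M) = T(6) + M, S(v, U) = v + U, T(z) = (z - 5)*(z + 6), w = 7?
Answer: -256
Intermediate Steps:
T(z) = (-5 + z)*(6 + z)
S(v, U) = U + v
R(x, M) = 12 + M (R(x, M) = (-30 + 6 + 6²) + M = (-30 + 6 + 36) + M = 12 + M)
V = 268 (V = -4*((-30 + 32) - 69) = -4*(2 - 69) = -4*(-67) = 268)
R(w, S(5, -5)) - V = (12 + (-5 + 5)) - 1*268 = (12 + 0) - 268 = 12 - 268 = -256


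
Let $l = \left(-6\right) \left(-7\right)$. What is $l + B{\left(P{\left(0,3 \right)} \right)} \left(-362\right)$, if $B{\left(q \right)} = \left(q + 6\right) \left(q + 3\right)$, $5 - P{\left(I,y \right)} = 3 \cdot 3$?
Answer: $766$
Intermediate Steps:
$l = 42$
$P{\left(I,y \right)} = -4$ ($P{\left(I,y \right)} = 5 - 3 \cdot 3 = 5 - 9 = -4$)
$B{\left(q \right)} = \left(3 + q\right) \left(6 + q\right)$ ($B{\left(q \right)} = \left(6 + q\right) \left(3 + q\right) = \left(3 + q\right) \left(6 + q\right)$)
$l + B{\left(P{\left(0,3 \right)} \right)} \left(-362\right) = 42 + \left(18 + \left(-4\right)^{2} + 9 \left(-4\right)\right) \left(-362\right) = 42 + \left(18 + 16 - 36\right) \left(-362\right) = 42 - -724 = 42 + 724 = 766$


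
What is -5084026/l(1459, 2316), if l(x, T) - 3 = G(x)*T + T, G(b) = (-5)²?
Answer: -5084026/60219 ≈ -84.426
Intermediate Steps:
G(b) = 25
l(x, T) = 3 + 26*T (l(x, T) = 3 + (25*T + T) = 3 + 26*T)
-5084026/l(1459, 2316) = -5084026/(3 + 26*2316) = -5084026/(3 + 60216) = -5084026/60219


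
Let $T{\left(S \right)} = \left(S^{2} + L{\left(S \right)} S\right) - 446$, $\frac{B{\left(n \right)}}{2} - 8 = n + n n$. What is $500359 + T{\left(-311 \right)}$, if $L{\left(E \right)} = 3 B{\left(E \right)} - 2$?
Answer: $-179318732$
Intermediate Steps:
$B{\left(n \right)} = 16 + 2 n + 2 n^{2}$ ($B{\left(n \right)} = 16 + 2 \left(n + n n\right) = 16 + 2 \left(n + n^{2}\right) = 16 + \left(2 n + 2 n^{2}\right) = 16 + 2 n + 2 n^{2}$)
$L{\left(E \right)} = 46 + 6 E + 6 E^{2}$ ($L{\left(E \right)} = 3 \left(16 + 2 E + 2 E^{2}\right) - 2 = \left(48 + 6 E + 6 E^{2}\right) - 2 = 46 + 6 E + 6 E^{2}$)
$T{\left(S \right)} = -446 + S^{2} + S \left(46 + 6 S + 6 S^{2}\right)$ ($T{\left(S \right)} = \left(S^{2} + \left(46 + 6 S + 6 S^{2}\right) S\right) - 446 = \left(S^{2} + S \left(46 + 6 S + 6 S^{2}\right)\right) - 446 = -446 + S^{2} + S \left(46 + 6 S + 6 S^{2}\right)$)
$500359 + T{\left(-311 \right)} = 500359 + \left(-446 + 6 \left(-311\right)^{3} + 7 \left(-311\right)^{2} + 46 \left(-311\right)\right) = 500359 + \left(-446 + 6 \left(-30080231\right) + 7 \cdot 96721 - 14306\right) = 500359 - 179819091 = -179318732$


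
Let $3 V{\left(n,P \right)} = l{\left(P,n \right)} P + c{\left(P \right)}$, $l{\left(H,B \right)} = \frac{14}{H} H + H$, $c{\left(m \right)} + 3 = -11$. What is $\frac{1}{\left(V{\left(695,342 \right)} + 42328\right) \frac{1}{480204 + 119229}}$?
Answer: $\frac{1798299}{248722} \approx 7.2302$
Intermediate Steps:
$c{\left(m \right)} = -14$ ($c{\left(m \right)} = -3 - 11 = -14$)
$l{\left(H,B \right)} = 14 + H$
$V{\left(n,P \right)} = - \frac{14}{3} + \frac{P \left(14 + P\right)}{3}$ ($V{\left(n,P \right)} = \frac{\left(14 + P\right) P - 14}{3} = \frac{P \left(14 + P\right) - 14}{3} = \frac{-14 + P \left(14 + P\right)}{3} = - \frac{14}{3} + \frac{P \left(14 + P\right)}{3}$)
$\frac{1}{\left(V{\left(695,342 \right)} + 42328\right) \frac{1}{480204 + 119229}} = \frac{1}{\left(\left(- \frac{14}{3} + \frac{1}{3} \cdot 342 \left(14 + 342\right)\right) + 42328\right) \frac{1}{480204 + 119229}} = \frac{1}{\left(\left(- \frac{14}{3} + \frac{1}{3} \cdot 342 \cdot 356\right) + 42328\right) \frac{1}{599433}} = \frac{1}{\left(\left(- \frac{14}{3} + 40584\right) + 42328\right) \frac{1}{599433}} = \frac{1}{\left(\frac{121738}{3} + 42328\right) \frac{1}{599433}} = \frac{1}{\frac{248722}{3} \cdot \frac{1}{599433}} = \frac{1}{\frac{248722}{1798299}} = \frac{1798299}{248722}$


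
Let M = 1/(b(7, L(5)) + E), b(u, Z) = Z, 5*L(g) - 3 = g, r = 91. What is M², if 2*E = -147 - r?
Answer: 25/344569 ≈ 7.2554e-5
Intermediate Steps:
L(g) = ⅗ + g/5
E = -119 (E = (-147 - 1*91)/2 = (-147 - 91)/2 = (½)*(-238) = -119)
M = -5/587 (M = 1/((⅗ + (⅕)*5) - 119) = 1/((⅗ + 1) - 119) = 1/(8/5 - 119) = 1/(-587/5) = -5/587 ≈ -0.0085179)
M² = (-5/587)² = 25/344569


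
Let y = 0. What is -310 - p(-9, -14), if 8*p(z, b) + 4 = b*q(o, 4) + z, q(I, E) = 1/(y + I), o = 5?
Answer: -12321/40 ≈ -308.02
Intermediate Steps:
q(I, E) = 1/I (q(I, E) = 1/(0 + I) = 1/I)
p(z, b) = -1/2 + z/8 + b/40 (p(z, b) = -1/2 + (b/5 + z)/8 = -1/2 + (z + b/5)/8 = -1/2 + (z/8 + b/40) = -1/2 + z/8 + b/40)
-310 - p(-9, -14) = -310 - (-1/2 + (1/8)*(-9) + (1/40)*(-14)) = -310 - (-1/2 - 9/8 - 7/20) = -310 - 1*(-79/40) = -310 + 79/40 = -12321/40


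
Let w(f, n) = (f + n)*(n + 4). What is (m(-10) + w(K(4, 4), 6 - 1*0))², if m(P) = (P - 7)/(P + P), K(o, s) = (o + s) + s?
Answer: 13082689/400 ≈ 32707.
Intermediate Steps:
K(o, s) = o + 2*s
w(f, n) = (4 + n)*(f + n) (w(f, n) = (f + n)*(4 + n) = (4 + n)*(f + n))
m(P) = (-7 + P)/(2*P) (m(P) = (-7 + P)/((2*P)) = (-7 + P)*(1/(2*P)) = (-7 + P)/(2*P))
(m(-10) + w(K(4, 4), 6 - 1*0))² = ((½)*(-7 - 10)/(-10) + ((6 - 1*0)² + 4*(4 + 2*4) + 4*(6 - 1*0) + (4 + 2*4)*(6 - 1*0)))² = ((½)*(-⅒)*(-17) + ((6 + 0)² + 4*(4 + 8) + 4*(6 + 0) + (4 + 8)*(6 + 0)))² = (17/20 + (6² + 4*12 + 4*6 + 12*6))² = (17/20 + (36 + 48 + 24 + 72))² = (17/20 + 180)² = (3617/20)² = 13082689/400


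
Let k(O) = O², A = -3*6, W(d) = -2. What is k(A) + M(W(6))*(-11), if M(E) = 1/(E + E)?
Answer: 1307/4 ≈ 326.75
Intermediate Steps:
M(E) = 1/(2*E)
A = -18
k(A) + M(W(6))*(-11) = (-18)² + ((½)/(-2))*(-11) = 324 + ((½)*(-½))*(-11) = 324 - ¼*(-11) = 324 + 11/4 = 1307/4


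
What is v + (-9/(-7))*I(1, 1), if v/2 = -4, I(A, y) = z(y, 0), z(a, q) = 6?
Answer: -2/7 ≈ -0.28571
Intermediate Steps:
I(A, y) = 6
v = -8 (v = 2*(-4) = -8)
v + (-9/(-7))*I(1, 1) = -8 - 9/(-7)*6 = -8 - 9*(-⅐)*6 = -8 + (9/7)*6 = -8 + 54/7 = -2/7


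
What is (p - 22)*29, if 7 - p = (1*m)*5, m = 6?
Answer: -1305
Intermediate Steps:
p = -23 (p = 7 - 1*6*5 = 7 - 6*5 = 7 - 1*30 = 7 - 30 = -23)
(p - 22)*29 = (-23 - 22)*29 = -45*29 = -1305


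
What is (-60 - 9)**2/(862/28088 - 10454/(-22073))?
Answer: 491959227444/52109813 ≈ 9440.8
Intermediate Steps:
(-60 - 9)**2/(862/28088 - 10454/(-22073)) = (-69)**2/(862*(1/28088) - 10454*(-1/22073)) = 4761/(431/14044 + 10454/22073) = 4761/(156329439/309993212) = 4761*(309993212/156329439) = 491959227444/52109813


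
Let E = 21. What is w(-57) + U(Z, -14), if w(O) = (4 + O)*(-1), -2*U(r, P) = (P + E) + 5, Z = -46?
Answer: 47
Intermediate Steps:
U(r, P) = -13 - P/2 (U(r, P) = -((P + 21) + 5)/2 = -((21 + P) + 5)/2 = -(26 + P)/2 = -13 - P/2)
w(O) = -4 - O
w(-57) + U(Z, -14) = (-4 - 1*(-57)) + (-13 - 1/2*(-14)) = (-4 + 57) + (-13 + 7) = 53 - 6 = 47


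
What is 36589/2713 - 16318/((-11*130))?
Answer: 48296502/1939795 ≈ 24.898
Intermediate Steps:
36589/2713 - 16318/((-11*130)) = 36589*(1/2713) - 16318/(-1430) = 36589/2713 - 16318*(-1/1430) = 36589/2713 + 8159/715 = 48296502/1939795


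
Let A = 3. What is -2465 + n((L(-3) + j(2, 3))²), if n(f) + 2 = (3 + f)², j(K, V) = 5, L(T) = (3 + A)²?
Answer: 2833389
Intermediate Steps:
L(T) = 36 (L(T) = (3 + 3)² = 6² = 36)
n(f) = -2 + (3 + f)²
-2465 + n((L(-3) + j(2, 3))²) = -2465 + (-2 + (3 + (36 + 5)²)²) = -2465 + (-2 + (3 + 41²)²) = -2465 + (-2 + (3 + 1681)²) = -2465 + (-2 + 1684²) = -2465 + (-2 + 2835856) = -2465 + 2835854 = 2833389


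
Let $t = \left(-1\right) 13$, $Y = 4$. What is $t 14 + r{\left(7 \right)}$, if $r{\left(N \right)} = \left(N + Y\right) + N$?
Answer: $-164$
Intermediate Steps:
$r{\left(N \right)} = 4 + 2 N$ ($r{\left(N \right)} = \left(N + 4\right) + N = \left(4 + N\right) + N = 4 + 2 N$)
$t = -13$
$t 14 + r{\left(7 \right)} = \left(-13\right) 14 + \left(4 + 2 \cdot 7\right) = -182 + \left(4 + 14\right) = -182 + 18 = -164$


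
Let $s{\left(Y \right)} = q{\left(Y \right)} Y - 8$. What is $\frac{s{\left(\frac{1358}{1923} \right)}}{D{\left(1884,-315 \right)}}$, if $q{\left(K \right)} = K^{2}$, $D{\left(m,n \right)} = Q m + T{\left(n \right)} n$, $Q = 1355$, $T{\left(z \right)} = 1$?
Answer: $- \frac{54384565024}{18151162890104835} \approx -2.9962 \cdot 10^{-6}$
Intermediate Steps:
$D{\left(m,n \right)} = n + 1355 m$ ($D{\left(m,n \right)} = 1355 m + 1 n = 1355 m + n = n + 1355 m$)
$s{\left(Y \right)} = -8 + Y^{3}$ ($s{\left(Y \right)} = Y^{2} Y - 8 = Y^{3} - 8 = -8 + Y^{3}$)
$\frac{s{\left(\frac{1358}{1923} \right)}}{D{\left(1884,-315 \right)}} = \frac{-8 + \left(\frac{1358}{1923}\right)^{3}}{-315 + 1355 \cdot 1884} = \frac{-8 + \left(1358 \cdot \frac{1}{1923}\right)^{3}}{-315 + 2552820} = \frac{-8 + \left(\frac{1358}{1923}\right)^{3}}{2552505} = \left(-8 + \frac{2504374712}{7111117467}\right) \frac{1}{2552505} = \left(- \frac{54384565024}{7111117467}\right) \frac{1}{2552505} = - \frac{54384565024}{18151162890104835}$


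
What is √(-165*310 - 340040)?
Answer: I*√391190 ≈ 625.45*I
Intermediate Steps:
√(-165*310 - 340040) = √(-51150 - 340040) = √(-391190) = I*√391190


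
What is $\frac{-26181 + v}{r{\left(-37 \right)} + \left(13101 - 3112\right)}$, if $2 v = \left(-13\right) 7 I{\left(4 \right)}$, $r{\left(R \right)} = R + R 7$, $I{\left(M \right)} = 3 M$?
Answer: $- \frac{8909}{3231} \approx -2.7574$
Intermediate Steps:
$r{\left(R \right)} = 8 R$ ($r{\left(R \right)} = R + 7 R = 8 R$)
$v = -546$ ($v = \frac{\left(-13\right) 7 \cdot 3 \cdot 4}{2} = \frac{\left(-91\right) 12}{2} = \frac{1}{2} \left(-1092\right) = -546$)
$\frac{-26181 + v}{r{\left(-37 \right)} + \left(13101 - 3112\right)} = \frac{-26181 - 546}{8 \left(-37\right) + \left(13101 - 3112\right)} = - \frac{26727}{-296 + 9989} = - \frac{26727}{9693} = \left(-26727\right) \frac{1}{9693} = - \frac{8909}{3231}$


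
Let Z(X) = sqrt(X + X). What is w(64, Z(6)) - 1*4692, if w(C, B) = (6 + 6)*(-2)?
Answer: -4716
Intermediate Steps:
Z(X) = sqrt(2)*sqrt(X) (Z(X) = sqrt(2*X) = sqrt(2)*sqrt(X))
w(C, B) = -24 (w(C, B) = 12*(-2) = -24)
w(64, Z(6)) - 1*4692 = -24 - 1*4692 = -24 - 4692 = -4716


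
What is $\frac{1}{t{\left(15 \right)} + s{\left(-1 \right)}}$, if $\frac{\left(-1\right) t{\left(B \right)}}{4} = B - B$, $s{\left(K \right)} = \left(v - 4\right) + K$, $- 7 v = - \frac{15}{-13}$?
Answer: $- \frac{91}{470} \approx -0.19362$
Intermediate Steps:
$v = - \frac{15}{91}$ ($v = - \frac{\left(-15\right) \frac{1}{-13}}{7} = - \frac{\left(-15\right) \left(- \frac{1}{13}\right)}{7} = \left(- \frac{1}{7}\right) \frac{15}{13} = - \frac{15}{91} \approx -0.16484$)
$s{\left(K \right)} = - \frac{379}{91} + K$ ($s{\left(K \right)} = \left(- \frac{15}{91} - 4\right) + K = - \frac{379}{91} + K$)
$t{\left(B \right)} = 0$ ($t{\left(B \right)} = - 4 \left(B - B\right) = \left(-4\right) 0 = 0$)
$\frac{1}{t{\left(15 \right)} + s{\left(-1 \right)}} = \frac{1}{0 - \frac{470}{91}} = \frac{1}{- \frac{470}{91}} = - \frac{91}{470}$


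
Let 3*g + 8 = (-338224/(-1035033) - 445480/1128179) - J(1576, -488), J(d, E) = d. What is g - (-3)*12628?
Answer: 130862003689950932/3503107484721 ≈ 37356.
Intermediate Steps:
g = -1849720261219432/3503107484721 (g = -8/3 + ((-338224/(-1035033) - 445480/1128179) - 1*1576)/3 = -8/3 + ((-338224*(-1/1035033) - 445480*1/1128179) - 1576)/3 = -8/3 + ((338224/1035033 - 445480/1128179) - 1576)/3 = -8/3 + (-79509286744/1167702494907 - 1576)/3 = -8/3 + (1/3)*(-1840378641260176/1167702494907) = -8/3 - 1840378641260176/3503107484721 = -1849720261219432/3503107484721 ≈ -528.02)
g - (-3)*12628 = -1849720261219432/3503107484721 - (-3)*12628 = -1849720261219432/3503107484721 - 1*(-37884) = -1849720261219432/3503107484721 + 37884 = 130862003689950932/3503107484721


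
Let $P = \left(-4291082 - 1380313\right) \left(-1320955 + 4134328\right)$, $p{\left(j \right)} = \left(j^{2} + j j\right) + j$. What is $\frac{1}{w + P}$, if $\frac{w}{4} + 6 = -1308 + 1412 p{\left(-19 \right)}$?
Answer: $- \frac{1}{15955745600047} \approx -6.2673 \cdot 10^{-14}$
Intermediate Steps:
$p{\left(j \right)} = j + 2 j^{2}$ ($p{\left(j \right)} = \left(j^{2} + j^{2}\right) + j = 2 j^{2} + j = j + 2 j^{2}$)
$P = -15955749565335$ ($P = \left(-5671395\right) 2813373 = -15955749565335$)
$w = 3965288$ ($w = -24 + 4 \left(-1308 + 1412 \left(- 19 \left(1 + 2 \left(-19\right)\right)\right)\right) = -24 + 4 \left(-1308 + 1412 \left(- 19 \left(1 - 38\right)\right)\right) = -24 + 4 \left(-1308 + 1412 \left(\left(-19\right) \left(-37\right)\right)\right) = -24 + 4 \left(-1308 + 1412 \cdot 703\right) = -24 + 4 \left(-1308 + 992636\right) = -24 + 4 \cdot 991328 = -24 + 3965312 = 3965288$)
$\frac{1}{w + P} = \frac{1}{3965288 - 15955749565335} = \frac{1}{-15955745600047} = - \frac{1}{15955745600047}$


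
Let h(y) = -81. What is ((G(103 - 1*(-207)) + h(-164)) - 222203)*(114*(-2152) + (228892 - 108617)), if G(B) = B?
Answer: 27758514622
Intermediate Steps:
((G(103 - 1*(-207)) + h(-164)) - 222203)*(114*(-2152) + (228892 - 108617)) = (((103 - 1*(-207)) - 81) - 222203)*(114*(-2152) + (228892 - 108617)) = (((103 + 207) - 81) - 222203)*(-245328 + 120275) = ((310 - 81) - 222203)*(-125053) = (229 - 222203)*(-125053) = -221974*(-125053) = 27758514622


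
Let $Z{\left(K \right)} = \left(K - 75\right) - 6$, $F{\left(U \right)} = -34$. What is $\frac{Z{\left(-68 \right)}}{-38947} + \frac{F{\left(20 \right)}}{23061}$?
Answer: $\frac{2111891}{898156767} \approx 0.0023514$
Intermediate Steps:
$Z{\left(K \right)} = -81 + K$ ($Z{\left(K \right)} = \left(-75 + K\right) - 6 = -81 + K$)
$\frac{Z{\left(-68 \right)}}{-38947} + \frac{F{\left(20 \right)}}{23061} = \frac{-81 - 68}{-38947} - \frac{34}{23061} = \left(-149\right) \left(- \frac{1}{38947}\right) - \frac{34}{23061} = \frac{149}{38947} - \frac{34}{23061} = \frac{2111891}{898156767}$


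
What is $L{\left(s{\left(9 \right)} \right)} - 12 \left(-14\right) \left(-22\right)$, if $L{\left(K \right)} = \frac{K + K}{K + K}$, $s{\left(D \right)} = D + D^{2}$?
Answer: $-3695$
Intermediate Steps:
$L{\left(K \right)} = 1$ ($L{\left(K \right)} = \frac{2 K}{2 K} = 2 K \frac{1}{2 K} = 1$)
$L{\left(s{\left(9 \right)} \right)} - 12 \left(-14\right) \left(-22\right) = 1 - 12 \left(-14\right) \left(-22\right) = 1 - \left(-168\right) \left(-22\right) = 1 - 3696 = -3695$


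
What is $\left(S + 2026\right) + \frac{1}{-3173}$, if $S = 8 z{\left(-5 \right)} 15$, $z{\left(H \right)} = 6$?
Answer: $\frac{8713057}{3173} \approx 2746.0$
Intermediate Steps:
$S = 720$ ($S = 8 \cdot 6 \cdot 15 = 48 \cdot 15 = 720$)
$\left(S + 2026\right) + \frac{1}{-3173} = \left(720 + 2026\right) + \frac{1}{-3173} = 2746 - \frac{1}{3173} = \frac{8713057}{3173}$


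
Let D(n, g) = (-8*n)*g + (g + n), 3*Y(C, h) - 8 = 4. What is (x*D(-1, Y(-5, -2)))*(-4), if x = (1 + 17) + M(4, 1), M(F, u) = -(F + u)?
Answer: -1820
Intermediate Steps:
Y(C, h) = 4 (Y(C, h) = 8/3 + (⅓)*4 = 8/3 + 4/3 = 4)
M(F, u) = -F - u
D(n, g) = g + n - 8*g*n (D(n, g) = -8*g*n + (g + n) = g + n - 8*g*n)
x = 13 (x = (1 + 17) + (-1*4 - 1*1) = 18 + (-4 - 1) = 18 - 5 = 13)
(x*D(-1, Y(-5, -2)))*(-4) = (13*(4 - 1 - 8*4*(-1)))*(-4) = (13*(4 - 1 + 32))*(-4) = (13*35)*(-4) = 455*(-4) = -1820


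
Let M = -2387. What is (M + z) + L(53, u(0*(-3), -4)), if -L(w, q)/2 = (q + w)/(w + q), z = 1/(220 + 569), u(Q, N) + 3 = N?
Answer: -1884920/789 ≈ -2389.0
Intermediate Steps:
u(Q, N) = -3 + N
z = 1/789 ≈ 0.0012674
L(w, q) = -2 (L(w, q) = -2*(q + w)/(w + q) = -2*(q + w)/(q + w) = -2*1 = -2)
(M + z) + L(53, u(0*(-3), -4)) = (-2387 + 1/789) - 2 = -1883342/789 - 2 = -1884920/789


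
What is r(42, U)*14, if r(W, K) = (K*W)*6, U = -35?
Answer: -123480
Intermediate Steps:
r(W, K) = 6*K*W
r(42, U)*14 = (6*(-35)*42)*14 = -8820*14 = -123480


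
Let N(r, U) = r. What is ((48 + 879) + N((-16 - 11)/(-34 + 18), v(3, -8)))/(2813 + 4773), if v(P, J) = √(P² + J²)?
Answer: 14859/121376 ≈ 0.12242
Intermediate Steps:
v(P, J) = √(J² + P²)
((48 + 879) + N((-16 - 11)/(-34 + 18), v(3, -8)))/(2813 + 4773) = ((48 + 879) + (-16 - 11)/(-34 + 18))/(2813 + 4773) = (927 - 27/(-16))/7586 = (927 - 27*(-1/16))*(1/7586) = (927 + 27/16)*(1/7586) = (14859/16)*(1/7586) = 14859/121376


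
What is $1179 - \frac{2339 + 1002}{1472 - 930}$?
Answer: $\frac{635677}{542} \approx 1172.8$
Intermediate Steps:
$1179 - \frac{2339 + 1002}{1472 - 930} = 1179 - \frac{3341}{542} = \frac{635677}{542}$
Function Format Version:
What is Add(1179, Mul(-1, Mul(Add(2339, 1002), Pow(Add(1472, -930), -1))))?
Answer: Rational(635677, 542) ≈ 1172.8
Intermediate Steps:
Add(1179, Mul(-1, Mul(Add(2339, 1002), Pow(Add(1472, -930), -1)))) = Add(1179, Mul(-1, Mul(3341, Pow(542, -1)))) = Add(1179, Mul(-1, Mul(3341, Rational(1, 542)))) = Add(1179, Mul(-1, Rational(3341, 542))) = Add(1179, Rational(-3341, 542)) = Rational(635677, 542)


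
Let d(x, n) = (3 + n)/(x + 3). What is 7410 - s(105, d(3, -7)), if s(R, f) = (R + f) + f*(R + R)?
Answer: 22337/3 ≈ 7445.7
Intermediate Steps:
d(x, n) = (3 + n)/(3 + x)
s(R, f) = R + f + 2*R*f (s(R, f) = (R + f) + f*(2*R) = (R + f) + 2*R*f = R + f + 2*R*f)
7410 - s(105, d(3, -7)) = 7410 - (105 + (3 - 7)/(3 + 3) + 2*105*((3 - 7)/(3 + 3))) = 7410 - (105 - 4/6 + 2*105*(-4/6)) = 7410 - (105 + (1/6)*(-4) + 2*105*((1/6)*(-4))) = 7410 - (105 - 2/3 + 2*105*(-2/3)) = 7410 - (105 - 2/3 - 140) = 7410 - 1*(-107/3) = 7410 + 107/3 = 22337/3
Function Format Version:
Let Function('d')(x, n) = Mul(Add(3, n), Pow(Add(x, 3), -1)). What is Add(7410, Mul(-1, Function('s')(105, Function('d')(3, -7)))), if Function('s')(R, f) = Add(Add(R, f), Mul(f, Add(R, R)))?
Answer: Rational(22337, 3) ≈ 7445.7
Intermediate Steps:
Function('d')(x, n) = Mul(Pow(Add(3, x), -1), Add(3, n)) (Function('d')(x, n) = Mul(Add(3, n), Pow(Add(3, x), -1)) = Mul(Pow(Add(3, x), -1), Add(3, n)))
Function('s')(R, f) = Add(R, f, Mul(2, R, f)) (Function('s')(R, f) = Add(Add(R, f), Mul(f, Mul(2, R))) = Add(Add(R, f), Mul(2, R, f)) = Add(R, f, Mul(2, R, f)))
Add(7410, Mul(-1, Function('s')(105, Function('d')(3, -7)))) = Add(7410, Mul(-1, Add(105, Mul(Pow(Add(3, 3), -1), Add(3, -7)), Mul(2, 105, Mul(Pow(Add(3, 3), -1), Add(3, -7)))))) = Add(7410, Mul(-1, Add(105, Mul(Pow(6, -1), -4), Mul(2, 105, Mul(Pow(6, -1), -4))))) = Add(7410, Mul(-1, Add(105, Mul(Rational(1, 6), -4), Mul(2, 105, Mul(Rational(1, 6), -4))))) = Add(7410, Mul(-1, Add(105, Rational(-2, 3), Mul(2, 105, Rational(-2, 3))))) = Add(7410, Mul(-1, Add(105, Rational(-2, 3), -140))) = Add(7410, Mul(-1, Rational(-107, 3))) = Add(7410, Rational(107, 3)) = Rational(22337, 3)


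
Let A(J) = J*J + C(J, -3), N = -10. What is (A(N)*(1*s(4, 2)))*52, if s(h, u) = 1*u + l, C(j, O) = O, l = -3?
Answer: -5044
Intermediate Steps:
s(h, u) = -3 + u (s(h, u) = 1*u - 3 = u - 3 = -3 + u)
A(J) = -3 + J² (A(J) = J*J - 3 = J² - 3 = -3 + J²)
(A(N)*(1*s(4, 2)))*52 = ((-3 + (-10)²)*(1*(-3 + 2)))*52 = ((-3 + 100)*(1*(-1)))*52 = (97*(-1))*52 = -97*52 = -5044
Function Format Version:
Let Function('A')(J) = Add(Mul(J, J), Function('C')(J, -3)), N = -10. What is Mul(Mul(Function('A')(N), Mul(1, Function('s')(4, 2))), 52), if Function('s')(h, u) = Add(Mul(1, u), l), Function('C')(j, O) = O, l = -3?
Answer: -5044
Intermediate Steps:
Function('s')(h, u) = Add(-3, u) (Function('s')(h, u) = Add(Mul(1, u), -3) = Add(u, -3) = Add(-3, u))
Function('A')(J) = Add(-3, Pow(J, 2)) (Function('A')(J) = Add(Mul(J, J), -3) = Add(Pow(J, 2), -3) = Add(-3, Pow(J, 2)))
Mul(Mul(Function('A')(N), Mul(1, Function('s')(4, 2))), 52) = Mul(Mul(Add(-3, Pow(-10, 2)), Mul(1, Add(-3, 2))), 52) = Mul(Mul(Add(-3, 100), Mul(1, -1)), 52) = Mul(Mul(97, -1), 52) = Mul(-97, 52) = -5044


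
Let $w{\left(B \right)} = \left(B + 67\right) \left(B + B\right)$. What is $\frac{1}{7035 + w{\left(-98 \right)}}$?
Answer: $\frac{1}{13111} \approx 7.6272 \cdot 10^{-5}$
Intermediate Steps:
$w{\left(B \right)} = 2 B \left(67 + B\right)$ ($w{\left(B \right)} = \left(67 + B\right) 2 B = 2 B \left(67 + B\right)$)
$\frac{1}{7035 + w{\left(-98 \right)}} = \frac{1}{7035 + 2 \left(-98\right) \left(67 - 98\right)} = \frac{1}{7035 + 2 \left(-98\right) \left(-31\right)} = \frac{1}{7035 + 6076} = \frac{1}{13111}$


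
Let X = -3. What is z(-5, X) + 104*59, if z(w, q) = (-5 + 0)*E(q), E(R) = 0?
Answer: 6136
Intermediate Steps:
z(w, q) = 0 (z(w, q) = (-5 + 0)*0 = -5*0 = 0)
z(-5, X) + 104*59 = 0 + 104*59 = 0 + 6136 = 6136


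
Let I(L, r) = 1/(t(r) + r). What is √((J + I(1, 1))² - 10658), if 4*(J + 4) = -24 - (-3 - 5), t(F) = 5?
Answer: I*√381479/6 ≈ 102.94*I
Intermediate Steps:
I(L, r) = 1/(5 + r)
J = -8 (J = -4 + (-24 - (-3 - 5))/4 = -4 + (-24 - (-8))/4 = -4 + (-24 - 1*(-8))/4 = -4 + (-24 + 8)/4 = -4 + (¼)*(-16) = -4 - 4 = -8)
√((J + I(1, 1))² - 10658) = √((-8 + 1/(5 + 1))² - 10658) = √((-8 + 1/6)² - 10658) = √((-8 + ⅙)² - 10658) = √((-47/6)² - 10658) = √(2209/36 - 10658) = √(-381479/36) = I*√381479/6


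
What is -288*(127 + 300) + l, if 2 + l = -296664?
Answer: -419642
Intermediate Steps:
l = -296666 (l = -2 - 296664 = -296666)
-288*(127 + 300) + l = -288*(127 + 300) - 296666 = -288*427 - 296666 = -122976 - 296666 = -419642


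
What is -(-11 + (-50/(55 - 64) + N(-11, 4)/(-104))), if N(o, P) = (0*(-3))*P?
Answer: 49/9 ≈ 5.4444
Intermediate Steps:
N(o, P) = 0 (N(o, P) = 0*P = 0)
-(-11 + (-50/(55 - 64) + N(-11, 4)/(-104))) = -(-11 + (-50/(55 - 64) + 0/(-104))) = -(-11 + (-50/(-9) + 0*(-1/104))) = -(-11 + (-50*(-⅑) + 0)) = -(-11 + (50/9 + 0)) = -(-11 + 50/9) = -1*(-49/9) = 49/9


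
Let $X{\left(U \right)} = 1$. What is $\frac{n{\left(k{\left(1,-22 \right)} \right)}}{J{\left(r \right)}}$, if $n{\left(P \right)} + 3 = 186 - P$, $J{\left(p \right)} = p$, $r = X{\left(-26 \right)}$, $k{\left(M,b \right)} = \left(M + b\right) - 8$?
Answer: $212$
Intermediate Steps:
$k{\left(M,b \right)} = -8 + M + b$
$r = 1$
$n{\left(P \right)} = 183 - P$ ($n{\left(P \right)} = -3 - \left(-186 + P\right) = 183 - P$)
$\frac{n{\left(k{\left(1,-22 \right)} \right)}}{J{\left(r \right)}} = \frac{183 - \left(-8 + 1 - 22\right)}{1} = \left(183 - -29\right) 1 = \left(183 + 29\right) 1 = 212 \cdot 1 = 212$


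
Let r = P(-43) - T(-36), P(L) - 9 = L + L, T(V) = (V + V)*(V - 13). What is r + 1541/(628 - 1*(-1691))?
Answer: -8358454/2319 ≈ -3604.3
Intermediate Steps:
T(V) = 2*V*(-13 + V) (T(V) = (2*V)*(-13 + V) = 2*V*(-13 + V))
P(L) = 9 + 2*L (P(L) = 9 + (L + L) = 9 + 2*L)
r = -3605 (r = (9 + 2*(-43)) - 2*(-36)*(-13 - 36) = (9 - 86) - 2*(-36)*(-49) = -77 - 1*3528 = -77 - 3528 = -3605)
r + 1541/(628 - 1*(-1691)) = -3605 + 1541/(628 - 1*(-1691)) = -3605 + 1541/(628 + 1691) = -3605 + 1541/2319 = -8358454/2319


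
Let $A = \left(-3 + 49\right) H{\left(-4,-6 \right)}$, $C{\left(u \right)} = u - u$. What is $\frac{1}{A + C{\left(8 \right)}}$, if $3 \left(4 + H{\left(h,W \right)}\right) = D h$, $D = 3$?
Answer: $- \frac{1}{368} \approx -0.0027174$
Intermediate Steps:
$C{\left(u \right)} = 0$
$H{\left(h,W \right)} = -4 + h$ ($H{\left(h,W \right)} = -4 + \frac{3 h}{3} = -4 + h$)
$A = -368$ ($A = \left(-3 + 49\right) \left(-4 - 4\right) = 46 \left(-8\right) = -368$)
$\frac{1}{A + C{\left(8 \right)}} = \frac{1}{-368 + 0} = \frac{1}{-368} = - \frac{1}{368}$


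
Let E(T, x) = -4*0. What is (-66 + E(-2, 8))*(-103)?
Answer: 6798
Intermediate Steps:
E(T, x) = 0 (E(T, x) = -1*0 = 0)
(-66 + E(-2, 8))*(-103) = (-66 + 0)*(-103) = -66*(-103) = 6798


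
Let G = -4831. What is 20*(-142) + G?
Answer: -7671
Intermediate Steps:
20*(-142) + G = 20*(-142) - 4831 = -2840 - 4831 = -7671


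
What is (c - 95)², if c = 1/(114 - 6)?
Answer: 105247081/11664 ≈ 9023.2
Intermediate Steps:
c = 1/108 ≈ 0.0092593
(c - 95)² = (1/108 - 95)² = (-10259/108)² = 105247081/11664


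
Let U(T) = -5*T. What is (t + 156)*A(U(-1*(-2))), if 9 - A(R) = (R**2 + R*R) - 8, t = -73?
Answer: -15189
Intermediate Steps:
A(R) = 17 - 2*R**2 (A(R) = 9 - ((R**2 + R*R) - 8) = 9 - ((R**2 + R**2) - 8) = 9 - (2*R**2 - 8) = 9 - (-8 + 2*R**2) = 9 + (8 - 2*R**2) = 17 - 2*R**2)
(t + 156)*A(U(-1*(-2))) = (-73 + 156)*(17 - 2*(-(-5)*(-2))**2) = 83*(17 - 2*(-5*2)**2) = 83*(17 - 2*(-10)**2) = 83*(17 - 2*100) = 83*(17 - 200) = 83*(-183) = -15189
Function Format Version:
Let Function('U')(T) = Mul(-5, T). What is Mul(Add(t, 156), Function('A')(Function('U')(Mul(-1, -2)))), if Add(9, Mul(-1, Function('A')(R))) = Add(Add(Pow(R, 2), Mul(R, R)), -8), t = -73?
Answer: -15189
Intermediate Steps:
Function('A')(R) = Add(17, Mul(-2, Pow(R, 2))) (Function('A')(R) = Add(9, Mul(-1, Add(Add(Pow(R, 2), Mul(R, R)), -8))) = Add(9, Mul(-1, Add(Add(Pow(R, 2), Pow(R, 2)), -8))) = Add(9, Mul(-1, Add(Mul(2, Pow(R, 2)), -8))) = Add(9, Mul(-1, Add(-8, Mul(2, Pow(R, 2))))) = Add(9, Add(8, Mul(-2, Pow(R, 2)))) = Add(17, Mul(-2, Pow(R, 2))))
Mul(Add(t, 156), Function('A')(Function('U')(Mul(-1, -2)))) = Mul(Add(-73, 156), Add(17, Mul(-2, Pow(Mul(-5, Mul(-1, -2)), 2)))) = Mul(83, Add(17, Mul(-2, Pow(Mul(-5, 2), 2)))) = Mul(83, Add(17, Mul(-2, Pow(-10, 2)))) = Mul(83, Add(17, Mul(-2, 100))) = Mul(83, Add(17, -200)) = Mul(83, -183) = -15189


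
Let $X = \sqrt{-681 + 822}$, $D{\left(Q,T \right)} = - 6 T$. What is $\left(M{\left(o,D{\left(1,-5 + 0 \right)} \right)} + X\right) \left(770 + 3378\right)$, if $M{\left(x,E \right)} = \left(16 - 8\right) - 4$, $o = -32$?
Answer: $16592 + 4148 \sqrt{141} \approx 65847.0$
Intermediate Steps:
$M{\left(x,E \right)} = 4$ ($M{\left(x,E \right)} = 8 - 4 = 4$)
$X = \sqrt{141} \approx 11.874$
$\left(M{\left(o,D{\left(1,-5 + 0 \right)} \right)} + X\right) \left(770 + 3378\right) = \left(4 + \sqrt{141}\right) \left(770 + 3378\right) = \left(4 + \sqrt{141}\right) 4148 = 16592 + 4148 \sqrt{141}$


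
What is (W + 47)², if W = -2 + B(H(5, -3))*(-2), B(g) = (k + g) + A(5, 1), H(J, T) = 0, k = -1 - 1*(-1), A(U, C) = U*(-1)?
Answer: 3025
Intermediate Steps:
A(U, C) = -U
k = 0 (k = -1 + 1 = 0)
B(g) = -5 + g (B(g) = (0 + g) - 1*5 = g - 5 = -5 + g)
W = 8 (W = -2 + (-5 + 0)*(-2) = -2 - 5*(-2) = -2 + 10 = 8)
(W + 47)² = (8 + 47)² = 55² = 3025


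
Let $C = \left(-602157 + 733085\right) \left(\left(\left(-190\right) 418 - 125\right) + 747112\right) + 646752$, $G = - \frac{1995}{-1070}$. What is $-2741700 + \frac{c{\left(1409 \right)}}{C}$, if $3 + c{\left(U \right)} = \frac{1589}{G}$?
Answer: $- \frac{13659204121305114793}{4982019958896} \approx -2.7417 \cdot 10^{6}$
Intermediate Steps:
$G = \frac{399}{214}$ ($G = \left(-1995\right) \left(- \frac{1}{1070}\right) = \frac{399}{214} \approx 1.8645$)
$c{\left(U \right)} = \frac{48407}{57}$ ($c{\left(U \right)} = -3 + \frac{1589}{\frac{399}{214}} = -3 + 1589 \cdot \frac{214}{399} = -3 + \frac{48578}{57} = \frac{48407}{57}$)
$C = 87403858928$ ($C = 130928 \left(\left(-79420 - 125\right) + 747112\right) + 646752 = 130928 \left(-79545 + 747112\right) + 646752 = 130928 \cdot 667567 + 646752 = 87403212176 + 646752 = 87403858928$)
$-2741700 + \frac{c{\left(1409 \right)}}{C} = -2741700 + \frac{48407}{57 \cdot 87403858928} = -2741700 + \frac{48407}{57} \cdot \frac{1}{87403858928} = -2741700 + \frac{48407}{4982019958896} = - \frac{13659204121305114793}{4982019958896}$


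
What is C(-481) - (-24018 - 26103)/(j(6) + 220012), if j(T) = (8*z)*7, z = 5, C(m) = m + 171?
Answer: -68240399/220292 ≈ -309.77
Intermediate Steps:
C(m) = 171 + m
j(T) = 280 (j(T) = (8*5)*7 = 40*7 = 280)
C(-481) - (-24018 - 26103)/(j(6) + 220012) = (171 - 481) - (-24018 - 26103)/(280 + 220012) = -310 - (-50121)/220292 = -310 - 1*(-50121/220292) = -310 + 50121/220292 = -68240399/220292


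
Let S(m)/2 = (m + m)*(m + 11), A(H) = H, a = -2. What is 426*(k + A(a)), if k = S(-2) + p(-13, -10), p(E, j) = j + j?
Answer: -40044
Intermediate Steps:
S(m) = 4*m*(11 + m) (S(m) = 2*((m + m)*(m + 11)) = 2*((2*m)*(11 + m)) = 2*(2*m*(11 + m)) = 4*m*(11 + m))
p(E, j) = 2*j
k = -92 (k = 4*(-2)*(11 - 2) + 2*(-10) = 4*(-2)*9 - 20 = -72 - 20 = -92)
426*(k + A(a)) = 426*(-92 - 2) = 426*(-94) = -40044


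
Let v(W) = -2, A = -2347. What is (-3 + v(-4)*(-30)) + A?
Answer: -2290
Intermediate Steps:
(-3 + v(-4)*(-30)) + A = (-3 - 2*(-30)) - 2347 = (-3 + 60) - 2347 = 57 - 2347 = -2290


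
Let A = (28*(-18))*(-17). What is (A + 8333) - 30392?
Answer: -13491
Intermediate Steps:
A = 8568 (A = -504*(-17) = 8568)
(A + 8333) - 30392 = (8568 + 8333) - 30392 = 16901 - 30392 = -13491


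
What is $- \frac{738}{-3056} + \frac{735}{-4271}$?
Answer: $\frac{452919}{6526088} \approx 0.069401$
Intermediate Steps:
$- \frac{738}{-3056} + \frac{735}{-4271} = \left(-738\right) \left(- \frac{1}{3056}\right) + 735 \left(- \frac{1}{4271}\right) = \frac{369}{1528} - \frac{735}{4271} = \frac{452919}{6526088}$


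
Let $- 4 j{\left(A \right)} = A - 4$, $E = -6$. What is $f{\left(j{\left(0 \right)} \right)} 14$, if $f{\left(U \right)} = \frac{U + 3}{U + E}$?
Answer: $- \frac{56}{5} \approx -11.2$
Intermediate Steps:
$j{\left(A \right)} = 1 - \frac{A}{4}$ ($j{\left(A \right)} = - \frac{A - 4}{4} = - \frac{-4 + A}{4} = 1 - \frac{A}{4}$)
$f{\left(U \right)} = \frac{3 + U}{-6 + U}$ ($f{\left(U \right)} = \frac{U + 3}{U - 6} = \frac{3 + U}{-6 + U}$)
$f{\left(j{\left(0 \right)} \right)} 14 = \frac{3 + \left(1 - 0\right)}{-6 + \left(1 - 0\right)} 14 = \frac{3 + \left(1 + 0\right)}{-6 + \left(1 + 0\right)} 14 = \frac{3 + 1}{-6 + 1} \cdot 14 = \frac{1}{-5} \cdot 4 \cdot 14 = \left(- \frac{1}{5}\right) 4 \cdot 14 = \left(- \frac{4}{5}\right) 14 = - \frac{56}{5}$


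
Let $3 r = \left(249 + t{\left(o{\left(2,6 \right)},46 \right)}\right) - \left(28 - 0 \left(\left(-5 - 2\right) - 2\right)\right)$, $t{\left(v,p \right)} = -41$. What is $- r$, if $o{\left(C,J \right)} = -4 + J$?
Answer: $-60$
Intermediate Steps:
$r = 60$ ($r = \frac{\left(249 - 41\right) - \left(28 - 0 \left(\left(-5 - 2\right) - 2\right)\right)}{3} = \frac{208 - \left(28 - 0 \left(-7 - 2\right)\right)}{3} = \frac{208 - \left(28 - 0 \left(-9\right)\right)}{3} = \frac{208 + \left(-28 + 1 \cdot 0\right)}{3} = \frac{208 + \left(-28 + 0\right)}{3} = \frac{208 - 28}{3} = \frac{1}{3} \cdot 180 = 60$)
$- r = \left(-1\right) 60 = -60$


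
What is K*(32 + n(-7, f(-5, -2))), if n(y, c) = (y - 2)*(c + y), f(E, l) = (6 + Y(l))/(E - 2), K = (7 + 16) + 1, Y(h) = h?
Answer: 16824/7 ≈ 2403.4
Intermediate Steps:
K = 24 (K = 23 + 1 = 24)
f(E, l) = (6 + l)/(-2 + E) (f(E, l) = (6 + l)/(E - 2) = (6 + l)/(-2 + E))
n(y, c) = (-2 + y)*(c + y)
K*(32 + n(-7, f(-5, -2))) = 24*(32 + ((-7)**2 - 2*(6 - 2)/(-2 - 5) - 2*(-7) + ((6 - 2)/(-2 - 5))*(-7))) = 24*(32 + (49 - 2*4/(-7) + 14 + (4/(-7))*(-7))) = 24*(32 + (49 - (-2)*4/7 + 14 - 1/7*4*(-7))) = 24*(32 + (49 - 2*(-4/7) + 14 - 4/7*(-7))) = 24*(32 + (49 + 8/7 + 14 + 4)) = 24*(32 + 477/7) = 24*(701/7) = 16824/7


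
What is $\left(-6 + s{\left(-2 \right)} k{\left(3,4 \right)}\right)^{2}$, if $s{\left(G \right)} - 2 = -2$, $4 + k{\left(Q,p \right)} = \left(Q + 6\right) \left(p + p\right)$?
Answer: $36$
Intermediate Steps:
$k{\left(Q,p \right)} = -4 + 2 p \left(6 + Q\right)$ ($k{\left(Q,p \right)} = -4 + \left(Q + 6\right) \left(p + p\right) = -4 + \left(6 + Q\right) 2 p = -4 + 2 p \left(6 + Q\right)$)
$s{\left(G \right)} = 0$ ($s{\left(G \right)} = 2 - 2 = 0$)
$\left(-6 + s{\left(-2 \right)} k{\left(3,4 \right)}\right)^{2} = \left(-6 + 0 \left(-4 + 12 \cdot 4 + 2 \cdot 3 \cdot 4\right)\right)^{2} = \left(-6 + 0 \left(-4 + 48 + 24\right)\right)^{2} = \left(-6 + 0 \cdot 68\right)^{2} = \left(-6 + 0\right)^{2} = \left(-6\right)^{2} = 36$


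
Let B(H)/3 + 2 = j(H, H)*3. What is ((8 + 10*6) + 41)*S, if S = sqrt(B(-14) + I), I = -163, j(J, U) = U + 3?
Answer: 218*I*sqrt(67) ≈ 1784.4*I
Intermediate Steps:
j(J, U) = 3 + U
B(H) = 21 + 9*H (B(H) = -6 + 3*((3 + H)*3) = -6 + 3*(9 + 3*H) = -6 + (27 + 9*H) = 21 + 9*H)
S = 2*I*sqrt(67) (S = sqrt((21 + 9*(-14)) - 163) = sqrt((21 - 126) - 163) = sqrt(-105 - 163) = sqrt(-268) = 2*I*sqrt(67) ≈ 16.371*I)
((8 + 10*6) + 41)*S = ((8 + 10*6) + 41)*(2*I*sqrt(67)) = ((8 + 60) + 41)*(2*I*sqrt(67)) = (68 + 41)*(2*I*sqrt(67)) = 109*(2*I*sqrt(67)) = 218*I*sqrt(67)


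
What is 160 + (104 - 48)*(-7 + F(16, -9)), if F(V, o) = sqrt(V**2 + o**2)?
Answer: -232 + 56*sqrt(337) ≈ 796.02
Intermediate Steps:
160 + (104 - 48)*(-7 + F(16, -9)) = 160 + (104 - 48)*(-7 + sqrt(16**2 + (-9)**2)) = 160 + 56*(-7 + sqrt(256 + 81)) = 160 + 56*(-7 + sqrt(337)) = 160 + (-392 + 56*sqrt(337)) = -232 + 56*sqrt(337)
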